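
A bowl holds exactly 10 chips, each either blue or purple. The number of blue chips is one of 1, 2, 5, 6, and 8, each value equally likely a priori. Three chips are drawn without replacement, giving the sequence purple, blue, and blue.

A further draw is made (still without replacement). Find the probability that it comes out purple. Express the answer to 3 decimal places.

0.404

For each hypothesis, P(data | H) works out to: P(data | r = 1) = (9/10)(1/9)(0/8) = 0; P(data | r = 2) = (8/10)(2/9)(1/8) = 1/45; P(data | r = 5) = (5/10)(5/9)(4/8) = 5/36; P(data | r = 6) = (4/10)(6/9)(5/8) = 1/6; P(data | r = 8) = (2/10)(8/9)(7/8) = 7/45.
Multiplying each by its prior: 1/5 · 0 = 0, 1/5 · 1/45 = 1/225, 1/5 · 5/36 = 1/36, 1/5 · 1/6 = 1/30, 1/5 · 7/45 = 7/225; summing to 29/300.
The posterior is then P(r = 1 | data) = 0, P(r = 2 | data) = 4/87, P(r = 5 | data) = 25/87, P(r = 6 | data) = 10/29, P(r = 8 | data) = 28/87.
The predictive probability is P(purple next | data) = (1)(4/87) + (4/7)(25/87) + (3/7)(10/29) + (1/7)(28/87) = 82/203.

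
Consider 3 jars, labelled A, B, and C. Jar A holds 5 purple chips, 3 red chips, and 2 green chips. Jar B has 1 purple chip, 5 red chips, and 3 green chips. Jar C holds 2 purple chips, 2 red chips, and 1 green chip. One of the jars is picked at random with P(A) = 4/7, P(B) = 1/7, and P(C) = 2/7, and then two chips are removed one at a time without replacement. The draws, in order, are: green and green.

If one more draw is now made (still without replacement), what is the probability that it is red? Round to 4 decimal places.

0.5392

Under each hypothesis, the probability of the observed sequence is: P(data | jar A) = (2/10)(1/9) = 0.022222; P(data | jar B) = (3/9)(2/8) = 0.083333; P(data | jar C) = (1/5)(0/4) = 0.
Multiplying each by its prior: 4/7 · 0.022222 = 0.012698, 1/7 · 0.083333 = 0.011905, 2/7 · 0 = 0; these sum to 0.024603.
The posterior is then P(jar A | data) = 0.51613, P(jar B | data) = 0.48387, P(jar C | data) = 0.
So P(red next | data) = Σ P(red next | H) P(H | data) = (3/8)(0.51613) + (5/7)(0.48387) = 0.53917.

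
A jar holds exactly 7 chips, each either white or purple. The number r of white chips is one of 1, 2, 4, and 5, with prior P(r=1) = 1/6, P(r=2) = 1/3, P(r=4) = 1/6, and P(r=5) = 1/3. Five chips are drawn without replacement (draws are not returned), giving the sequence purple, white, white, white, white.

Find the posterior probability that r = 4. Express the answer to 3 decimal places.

0.130

The likelihood of the observed sequence under each hypothesis: P(data | r = 1) = (6/7)(1/6)(0/5) = 0; P(data | r = 2) = (5/7)(2/6)(1/5)(0/4) = 0; P(data | r = 4) = (3/7)(4/6)(3/5)(2/4)(1/3) = 1/35; P(data | r = 5) = (2/7)(5/6)(4/5)(3/4)(2/3) = 2/21.
The prior-weighted likelihoods are 1/6 · 0 = 0, 1/3 · 0 = 0, 1/6 · 1/35 = 1/210, 1/3 · 2/21 = 2/63; these sum to 23/630.
Hence P(r = 4 | data) = (1/210) / (23/630) = 3/23.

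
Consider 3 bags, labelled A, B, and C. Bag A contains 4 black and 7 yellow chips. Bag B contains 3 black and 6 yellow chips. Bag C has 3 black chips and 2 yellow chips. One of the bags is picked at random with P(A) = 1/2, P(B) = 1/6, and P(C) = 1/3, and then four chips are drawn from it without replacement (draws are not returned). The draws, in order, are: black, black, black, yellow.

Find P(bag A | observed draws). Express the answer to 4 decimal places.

0.2310

The likelihood of the observed sequence under each hypothesis: P(data | bag A) = (4/11)(3/10)(2/9)(7/8) = 0.021212; P(data | bag B) = (3/9)(2/8)(1/7)(6/6) = 0.011905; P(data | bag C) = (3/5)(2/4)(1/3)(2/2) = 0.1.
Multiplying each by its prior: 1/2 · 0.021212 = 0.010606, 1/6 · 0.011905 = 0.0019841, 1/3 · 0.1 = 0.033333; with total 0.045924.
Therefore the posterior P(bag A | data) = (0.010606) / (0.045924) = 0.23095.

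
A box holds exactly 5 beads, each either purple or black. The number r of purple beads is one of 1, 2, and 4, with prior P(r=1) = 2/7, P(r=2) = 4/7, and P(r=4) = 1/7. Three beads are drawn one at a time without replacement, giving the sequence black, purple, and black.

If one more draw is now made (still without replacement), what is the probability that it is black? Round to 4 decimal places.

0.6667

Under each hypothesis, the probability of the observed sequence is: P(data | r = 1) = (4/5)(1/4)(3/3) = 1/5; P(data | r = 2) = (3/5)(2/4)(2/3) = 1/5; P(data | r = 4) = (1/5)(4/4)(0/3) = 0.
The prior-weighted likelihoods are 2/7 · 1/5 = 2/35, 4/7 · 1/5 = 4/35, 1/7 · 0 = 0; these sum to 6/35.
Dividing through by the total gives posterior P(r = 1 | data) = 1/3, P(r = 2 | data) = 2/3, P(r = 4 | data) = 0.
The predictive probability is P(black next | data) = (1)(1/3) + (1/2)(2/3) = 2/3.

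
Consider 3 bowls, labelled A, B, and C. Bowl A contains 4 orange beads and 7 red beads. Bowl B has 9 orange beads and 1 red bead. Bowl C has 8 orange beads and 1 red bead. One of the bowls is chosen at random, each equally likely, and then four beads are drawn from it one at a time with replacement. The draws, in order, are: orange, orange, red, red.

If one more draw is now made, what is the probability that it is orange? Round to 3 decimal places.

0.496

Compute the likelihood of the observed sequence for each case: P(data | bowl A) = (4/11)(4/11)(7/11)(7/11) = 0.053548; P(data | bowl B) = (9/10)(9/10)(1/10)(1/10) = 0.0081; P(data | bowl C) = (8/9)(8/9)(1/9)(1/9) = 0.0097546.
Multiplying each by its prior: 1/3 · 0.053548 = 0.017849, 1/3 · 0.0081 = 0.0027, 1/3 · 0.0097546 = 0.0032515; summing to 0.023801.
Normalising, the posterior is P(bowl A | data) = 0.74995, P(bowl B | data) = 0.11344, P(bowl C | data) = 0.13661.
So P(orange next | data) = Σ P(orange next | H) P(H | data) = (4/11)(0.74995) + (9/10)(0.11344) + (8/9)(0.13661) = 0.49624.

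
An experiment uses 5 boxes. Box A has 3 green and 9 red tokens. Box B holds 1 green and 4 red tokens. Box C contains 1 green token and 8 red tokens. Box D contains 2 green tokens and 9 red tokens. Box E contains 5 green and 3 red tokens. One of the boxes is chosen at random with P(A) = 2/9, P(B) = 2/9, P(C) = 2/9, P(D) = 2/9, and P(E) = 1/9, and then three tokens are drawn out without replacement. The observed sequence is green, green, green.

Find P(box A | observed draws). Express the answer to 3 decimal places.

0.048

Compute the likelihood of the observed sequence for each case: P(data | box A) = (3/12)(2/11)(1/10) = 0.0045455; P(data | box B) = (1/5)(0/4) = 0; P(data | box C) = (1/9)(0/8) = 0; P(data | box D) = (2/11)(1/10)(0/9) = 0; P(data | box E) = (5/8)(4/7)(3/6) = 0.17857.
Multiplying each by its prior: 2/9 · 0.0045455 = 0.0010101, 2/9 · 0 = 0, 2/9 · 0 = 0, 2/9 · 0 = 0, 1/9 · 0.17857 = 0.019841; summing to 0.020851.
So P(box A | data) = (0.0010101) / (0.020851) = 0.048443.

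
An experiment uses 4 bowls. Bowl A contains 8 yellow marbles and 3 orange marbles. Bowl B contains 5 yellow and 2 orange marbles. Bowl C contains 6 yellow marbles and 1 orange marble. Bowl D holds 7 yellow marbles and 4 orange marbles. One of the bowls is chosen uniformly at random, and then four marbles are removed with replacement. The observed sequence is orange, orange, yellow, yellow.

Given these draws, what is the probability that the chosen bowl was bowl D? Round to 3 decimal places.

0.358

Under each hypothesis, the probability of the observed sequence is: P(data | bowl A) = (3/11)(3/11)(8/11)(8/11) = 0.039342; P(data | bowl B) = (2/7)(2/7)(5/7)(5/7) = 0.041649; P(data | bowl C) = (1/7)(1/7)(6/7)(6/7) = 0.014994; P(data | bowl D) = (4/11)(4/11)(7/11)(7/11) = 0.053548.
Weighting by the prior gives 1/4 · 0.039342 = 0.0098354, 1/4 · 0.041649 = 0.010412, 1/4 · 0.014994 = 0.0037484, 1/4 · 0.053548 = 0.013387; these sum to 0.037383.
By Bayes' rule, P(bowl D | data) = (0.013387) / (0.037383) = 0.3581.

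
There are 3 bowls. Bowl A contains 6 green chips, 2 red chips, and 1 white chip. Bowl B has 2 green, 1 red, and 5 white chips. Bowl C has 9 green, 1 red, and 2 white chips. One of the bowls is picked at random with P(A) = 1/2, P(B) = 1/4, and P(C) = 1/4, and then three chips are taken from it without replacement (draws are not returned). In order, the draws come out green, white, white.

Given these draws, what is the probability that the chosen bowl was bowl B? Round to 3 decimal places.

Compute the likelihood of the observed sequence for each case: P(data | bowl A) = (6/9)(1/8)(0/7) = 0; P(data | bowl B) = (2/8)(5/7)(4/6) = 0.11905; P(data | bowl C) = (9/12)(2/11)(1/10) = 0.013636.
The prior-weighted likelihoods are 1/2 · 0 = 0, 1/4 · 0.11905 = 0.029762, 1/4 · 0.013636 = 0.0034091; summing to 0.033171.
Therefore the posterior P(bowl B | data) = (0.029762) / (0.033171) = 0.89723.

0.897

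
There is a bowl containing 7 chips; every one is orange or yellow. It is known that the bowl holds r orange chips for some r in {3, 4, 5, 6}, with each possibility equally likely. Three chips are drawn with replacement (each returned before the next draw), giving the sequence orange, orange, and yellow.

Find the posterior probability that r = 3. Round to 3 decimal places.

0.212

Under each hypothesis, the probability of the observed sequence is: P(data | r = 3) = (3/7)(3/7)(4/7) = 36/343; P(data | r = 4) = (4/7)(4/7)(3/7) = 48/343; P(data | r = 5) = (5/7)(5/7)(2/7) = 50/343; P(data | r = 6) = (6/7)(6/7)(1/7) = 36/343.
The prior-weighted likelihoods are 1/4 · 36/343 = 9/343, 1/4 · 48/343 = 12/343, 1/4 · 50/343 = 25/686, 1/4 · 36/343 = 9/343; these sum to 85/686.
So P(r = 3 | data) = (9/343) / (85/686) = 18/85.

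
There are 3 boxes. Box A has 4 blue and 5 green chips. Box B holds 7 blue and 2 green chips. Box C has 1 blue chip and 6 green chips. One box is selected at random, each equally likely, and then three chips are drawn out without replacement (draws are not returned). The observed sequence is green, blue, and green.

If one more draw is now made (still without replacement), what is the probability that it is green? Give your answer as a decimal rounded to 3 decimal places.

0.675

Under each hypothesis, the probability of the observed sequence is: P(data | box A) = (5/9)(4/8)(4/7) = 10/63; P(data | box B) = (2/9)(7/8)(1/7) = 1/36; P(data | box C) = (6/7)(1/6)(5/5) = 1/7.
The prior-weighted likelihoods are 1/3 · 10/63 = 10/189, 1/3 · 1/36 = 1/108, 1/3 · 1/7 = 1/21; with total 83/756.
Normalising, the posterior is P(box A | data) = 40/83, P(box B | data) = 7/83, P(box C | data) = 36/83.
So P(green next | data) = Σ P(green next | H) P(H | data) = (1/2)(40/83) + (0)(7/83) + (1)(36/83) = 56/83.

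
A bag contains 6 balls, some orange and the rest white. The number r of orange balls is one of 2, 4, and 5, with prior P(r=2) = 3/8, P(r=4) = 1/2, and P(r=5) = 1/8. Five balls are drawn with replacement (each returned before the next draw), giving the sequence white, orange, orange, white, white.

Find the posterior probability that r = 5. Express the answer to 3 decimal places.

Compute the likelihood of the observed sequence for each case: P(data | r = 2) = (4/6)(2/6)(2/6)(4/6)(4/6) = 0.032922; P(data | r = 4) = (2/6)(4/6)(4/6)(2/6)(2/6) = 0.016461; P(data | r = 5) = (1/6)(5/6)(5/6)(1/6)(1/6) = 0.003215.
Weighting by the prior gives 3/8 · 0.032922 = 0.012346, 1/2 · 0.016461 = 0.0082305, 1/8 · 0.003215 = 0.00040188; with total 0.020978.
By Bayes' rule, P(r = 5 | data) = (0.00040188) / (0.020978) = 0.019157.

0.019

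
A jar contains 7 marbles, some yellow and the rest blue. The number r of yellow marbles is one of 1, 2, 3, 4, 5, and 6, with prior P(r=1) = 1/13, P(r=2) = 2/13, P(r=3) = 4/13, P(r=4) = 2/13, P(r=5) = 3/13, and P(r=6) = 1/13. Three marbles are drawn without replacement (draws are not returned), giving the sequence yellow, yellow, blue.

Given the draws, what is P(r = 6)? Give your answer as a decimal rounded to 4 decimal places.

For each hypothesis, P(data | H) works out to: P(data | r = 1) = (1/7)(0/6) = 0; P(data | r = 2) = (2/7)(1/6)(5/5) = 1/21; P(data | r = 3) = (3/7)(2/6)(4/5) = 4/35; P(data | r = 4) = (4/7)(3/6)(3/5) = 6/35; P(data | r = 5) = (5/7)(4/6)(2/5) = 4/21; P(data | r = 6) = (6/7)(5/6)(1/5) = 1/7.
Multiplying each by its prior: 1/13 · 0 = 0, 2/13 · 1/21 = 2/273, 4/13 · 4/35 = 16/455, 2/13 · 6/35 = 12/455, 3/13 · 4/21 = 4/91, 1/13 · 1/7 = 1/91; with total 13/105.
Therefore the posterior P(r = 6 | data) = (1/91) / (13/105) = 15/169.

0.0888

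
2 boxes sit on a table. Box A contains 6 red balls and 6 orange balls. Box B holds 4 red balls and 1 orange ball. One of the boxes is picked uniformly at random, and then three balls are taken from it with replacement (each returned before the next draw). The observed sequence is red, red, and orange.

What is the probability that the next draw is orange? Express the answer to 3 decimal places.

For each hypothesis, P(data | H) works out to: P(data | box A) = (6/12)(6/12)(6/12) = 0.125; P(data | box B) = (4/5)(4/5)(1/5) = 0.128.
The prior-weighted likelihoods are 1/2 · 0.125 = 0.0625, 1/2 · 0.128 = 0.064; summing to 0.1265.
Dividing through by the total gives posterior P(box A | data) = 0.49407, P(box B | data) = 0.50593.
Averaging over the posterior, P(orange next | data) = (1/2)(0.49407) + (1/5)(0.50593) = 0.34822.

0.348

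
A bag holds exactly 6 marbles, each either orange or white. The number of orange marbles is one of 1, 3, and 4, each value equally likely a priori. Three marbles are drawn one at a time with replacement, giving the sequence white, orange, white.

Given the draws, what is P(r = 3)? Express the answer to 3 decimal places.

0.397

For each hypothesis, P(data | H) works out to: P(data | r = 1) = (5/6)(1/6)(5/6) = 25/216; P(data | r = 3) = (3/6)(3/6)(3/6) = 1/8; P(data | r = 4) = (2/6)(4/6)(2/6) = 2/27.
The prior-weighted likelihoods are 1/3 · 25/216 = 25/648, 1/3 · 1/8 = 1/24, 1/3 · 2/27 = 2/81; these sum to 17/162.
So P(r = 3 | data) = (1/24) / (17/162) = 27/68.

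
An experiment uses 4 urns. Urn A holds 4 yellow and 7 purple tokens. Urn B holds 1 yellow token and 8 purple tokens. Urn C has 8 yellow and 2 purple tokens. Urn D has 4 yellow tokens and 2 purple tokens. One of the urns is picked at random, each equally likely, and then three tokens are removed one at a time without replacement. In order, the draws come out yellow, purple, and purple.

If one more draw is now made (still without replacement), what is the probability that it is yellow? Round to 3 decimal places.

0.413

Compute the likelihood of the observed sequence for each case: P(data | urn A) = (4/11)(7/10)(6/9) = 28/165; P(data | urn B) = (1/9)(8/8)(7/7) = 1/9; P(data | urn C) = (8/10)(2/9)(1/8) = 1/45; P(data | urn D) = (4/6)(2/5)(1/4) = 1/15.
Weighting by the prior gives 1/4 · 28/165 = 7/165, 1/4 · 1/9 = 1/36, 1/4 · 1/45 = 1/180, 1/4 · 1/15 = 1/60; summing to 61/660.
Normalising, the posterior is P(urn A | data) = 28/61, P(urn B | data) = 55/183, P(urn C | data) = 11/183, P(urn D | data) = 11/61.
Averaging over the posterior, P(yellow next | data) = (3/8)(28/61) + (0)(55/183) + (1)(11/183) + (1)(11/61) = 151/366.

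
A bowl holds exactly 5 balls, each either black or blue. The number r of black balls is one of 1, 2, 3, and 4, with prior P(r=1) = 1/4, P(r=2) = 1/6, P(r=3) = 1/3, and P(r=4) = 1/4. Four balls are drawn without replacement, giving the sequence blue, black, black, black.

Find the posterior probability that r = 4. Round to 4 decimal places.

0.6000

The likelihood of the observed sequence under each hypothesis: P(data | r = 1) = (4/5)(1/4)(0/3) = 0; P(data | r = 2) = (3/5)(2/4)(1/3)(0/2) = 0; P(data | r = 3) = (2/5)(3/4)(2/3)(1/2) = 1/10; P(data | r = 4) = (1/5)(4/4)(3/3)(2/2) = 1/5.
Multiplying each by its prior: 1/4 · 0 = 0, 1/6 · 0 = 0, 1/3 · 1/10 = 1/30, 1/4 · 1/5 = 1/20; these sum to 1/12.
Therefore the posterior P(r = 4 | data) = (1/20) / (1/12) = 3/5.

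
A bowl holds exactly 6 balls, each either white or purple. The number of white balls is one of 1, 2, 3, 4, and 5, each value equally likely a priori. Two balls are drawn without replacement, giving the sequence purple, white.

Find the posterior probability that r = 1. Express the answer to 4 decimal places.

0.1429

Compute the likelihood of the observed sequence for each case: P(data | r = 1) = (5/6)(1/5) = 1/6; P(data | r = 2) = (4/6)(2/5) = 4/15; P(data | r = 3) = (3/6)(3/5) = 3/10; P(data | r = 4) = (2/6)(4/5) = 4/15; P(data | r = 5) = (1/6)(5/5) = 1/6.
Weighting by the prior gives 1/5 · 1/6 = 1/30, 1/5 · 4/15 = 4/75, 1/5 · 3/10 = 3/50, 1/5 · 4/15 = 4/75, 1/5 · 1/6 = 1/30; with total 7/30.
By Bayes' rule, P(r = 1 | data) = (1/30) / (7/30) = 1/7.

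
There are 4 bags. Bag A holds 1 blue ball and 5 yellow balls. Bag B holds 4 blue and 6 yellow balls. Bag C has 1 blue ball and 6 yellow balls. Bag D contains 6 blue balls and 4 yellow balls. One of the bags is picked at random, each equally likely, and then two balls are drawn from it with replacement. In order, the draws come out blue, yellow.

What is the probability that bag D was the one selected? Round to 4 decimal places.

The likelihood of the observed sequence under each hypothesis: P(data | bag A) = (1/6)(5/6) = 0.13889; P(data | bag B) = (4/10)(6/10) = 0.24; P(data | bag C) = (1/7)(6/7) = 0.12245; P(data | bag D) = (6/10)(4/10) = 0.24.
The prior-weighted likelihoods are 1/4 · 0.13889 = 0.034722, 1/4 · 0.24 = 0.06, 1/4 · 0.12245 = 0.030612, 1/4 · 0.24 = 0.06; summing to 0.18533.
Therefore the posterior P(bag D | data) = (0.06) / (0.18533) = 0.32374.

0.3237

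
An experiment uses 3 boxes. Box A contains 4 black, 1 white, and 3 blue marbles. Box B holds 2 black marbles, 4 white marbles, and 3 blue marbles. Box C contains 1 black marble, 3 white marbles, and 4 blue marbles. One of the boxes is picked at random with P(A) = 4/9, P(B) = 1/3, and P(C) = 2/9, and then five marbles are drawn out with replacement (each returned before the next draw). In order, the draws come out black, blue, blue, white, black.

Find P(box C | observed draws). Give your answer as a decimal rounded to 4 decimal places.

Compute the likelihood of the observed sequence for each case: P(data | box A) = (4/8)(3/8)(3/8)(1/8)(4/8) = 0.0043945; P(data | box B) = (2/9)(3/9)(3/9)(4/9)(2/9) = 0.0024387; P(data | box C) = (1/8)(4/8)(4/8)(3/8)(1/8) = 0.0014648.
The prior-weighted likelihoods are 4/9 · 0.0043945 = 0.0019531, 1/3 · 0.0024387 = 0.00081288, 2/9 · 0.0014648 = 0.00032552; these sum to 0.0030915.
So P(box C | data) = (0.00032552) / (0.0030915) = 0.10529.

0.1053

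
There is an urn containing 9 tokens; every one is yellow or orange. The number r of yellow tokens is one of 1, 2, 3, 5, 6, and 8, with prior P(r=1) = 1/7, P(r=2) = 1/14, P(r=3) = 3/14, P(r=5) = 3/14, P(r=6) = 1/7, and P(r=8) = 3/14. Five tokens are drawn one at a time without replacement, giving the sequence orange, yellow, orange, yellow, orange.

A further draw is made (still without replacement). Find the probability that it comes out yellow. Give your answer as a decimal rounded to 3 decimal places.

Under each hypothesis, the probability of the observed sequence is: P(data | r = 1) = (8/9)(1/8)(7/7)(0/6) = 0; P(data | r = 2) = (7/9)(2/8)(6/7)(1/6)(5/5) = 0.027778; P(data | r = 3) = (6/9)(3/8)(5/7)(2/6)(4/5) = 0.047619; P(data | r = 5) = (4/9)(5/8)(3/7)(4/6)(2/5) = 0.031746; P(data | r = 6) = (3/9)(6/8)(2/7)(5/6)(1/5) = 0.011905; P(data | r = 8) = (1/9)(8/8)(0/7) = 0.
The prior-weighted likelihoods are 1/7 · 0 = 0, 1/14 · 0.027778 = 0.0019841, 3/14 · 0.047619 = 0.010204, 3/14 · 0.031746 = 0.0068027, 1/7 · 0.011905 = 0.0017007, 3/14 · 0 = 0; with total 0.020692.
Dividing through by the total gives posterior P(r = 1 | data) = 0, P(r = 2 | data) = 0.09589, P(r = 3 | data) = 0.49315, P(r = 5 | data) = 0.32877, P(r = 6 | data) = 0.082192, P(r = 8 | data) = 0.
So P(yellow next | data) = Σ P(yellow next | H) P(H | data) = (0)(0.09589) + (1/4)(0.49315) + (3/4)(0.32877) + (1)(0.082192) = 0.45205.

0.452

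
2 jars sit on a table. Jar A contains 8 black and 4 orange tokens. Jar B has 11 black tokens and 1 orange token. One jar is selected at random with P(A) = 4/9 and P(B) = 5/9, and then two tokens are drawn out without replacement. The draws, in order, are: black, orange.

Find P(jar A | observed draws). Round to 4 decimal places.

0.6995

Compute the likelihood of the observed sequence for each case: P(data | jar A) = (8/12)(4/11) = 8/33; P(data | jar B) = (11/12)(1/11) = 1/12.
Weighting by the prior gives 4/9 · 8/33 = 32/297, 5/9 · 1/12 = 5/108; summing to 61/396.
Hence P(jar A | data) = (32/297) / (61/396) = 128/183.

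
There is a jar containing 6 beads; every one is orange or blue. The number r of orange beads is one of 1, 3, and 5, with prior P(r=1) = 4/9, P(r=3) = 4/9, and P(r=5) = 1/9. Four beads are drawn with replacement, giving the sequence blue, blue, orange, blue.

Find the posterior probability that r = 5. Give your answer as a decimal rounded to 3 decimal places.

0.006

Compute the likelihood of the observed sequence for each case: P(data | r = 1) = (5/6)(5/6)(1/6)(5/6) = 0.096451; P(data | r = 3) = (3/6)(3/6)(3/6)(3/6) = 0.0625; P(data | r = 5) = (1/6)(1/6)(5/6)(1/6) = 0.003858.
Weighting by the prior gives 4/9 · 0.096451 = 0.042867, 4/9 · 0.0625 = 0.027778, 1/9 · 0.003858 = 0.00042867; summing to 0.071073.
So P(r = 5 | data) = (0.00042867) / (0.071073) = 0.0060314.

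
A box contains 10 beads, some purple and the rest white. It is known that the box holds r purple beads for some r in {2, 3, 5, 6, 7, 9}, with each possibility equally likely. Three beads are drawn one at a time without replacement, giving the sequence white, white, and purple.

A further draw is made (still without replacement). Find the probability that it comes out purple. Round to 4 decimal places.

Under each hypothesis, the probability of the observed sequence is: P(data | r = 2) = (8/10)(7/9)(2/8) = 0.15556; P(data | r = 3) = (7/10)(6/9)(3/8) = 0.175; P(data | r = 5) = (5/10)(4/9)(5/8) = 0.13889; P(data | r = 6) = (4/10)(3/9)(6/8) = 0.1; P(data | r = 7) = (3/10)(2/9)(7/8) = 0.058333; P(data | r = 9) = (1/10)(0/9) = 0.
Weighting by the prior gives 1/6 · 0.15556 = 0.025926, 1/6 · 0.175 = 0.029167, 1/6 · 0.13889 = 0.023148, 1/6 · 0.1 = 0.016667, 1/6 · 0.058333 = 0.0097222, 1/6 · 0 = 0; with total 0.10463.
Normalising, the posterior is P(r = 2 | data) = 0.24779, P(r = 3 | data) = 0.27876, P(r = 5 | data) = 0.22124, P(r = 6 | data) = 0.15929, P(r = 7 | data) = 0.09292, P(r = 9 | data) = 0.
The predictive probability is P(purple next | data) = (1/7)(0.24779) + (2/7)(0.27876) + (4/7)(0.22124) + (5/7)(0.15929) + (6/7)(0.09292) = 0.43489.

0.4349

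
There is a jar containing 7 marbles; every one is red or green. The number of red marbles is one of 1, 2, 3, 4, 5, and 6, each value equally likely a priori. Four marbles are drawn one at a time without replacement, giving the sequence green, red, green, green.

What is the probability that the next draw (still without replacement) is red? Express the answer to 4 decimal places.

The likelihood of the observed sequence under each hypothesis: P(data | r = 1) = (6/7)(1/6)(5/5)(4/4) = 1/7; P(data | r = 2) = (5/7)(2/6)(4/5)(3/4) = 1/7; P(data | r = 3) = (4/7)(3/6)(3/5)(2/4) = 3/35; P(data | r = 4) = (3/7)(4/6)(2/5)(1/4) = 1/35; P(data | r = 5) = (2/7)(5/6)(1/5)(0/4) = 0; P(data | r = 6) = (1/7)(6/6)(0/5) = 0.
Multiplying each by its prior: 1/6 · 1/7 = 1/42, 1/6 · 1/7 = 1/42, 1/6 · 3/35 = 1/70, 1/6 · 1/35 = 1/210, 1/6 · 0 = 0, 1/6 · 0 = 0; these sum to 1/15.
Normalising, the posterior is P(r = 1 | data) = 5/14, P(r = 2 | data) = 5/14, P(r = 3 | data) = 3/14, P(r = 4 | data) = 1/14, P(r = 5 | data) = 0, P(r = 6 | data) = 0.
So P(red next | data) = Σ P(red next | H) P(H | data) = (0)(5/14) + (1/3)(5/14) + (2/3)(3/14) + (1)(1/14) = 1/3.

0.3333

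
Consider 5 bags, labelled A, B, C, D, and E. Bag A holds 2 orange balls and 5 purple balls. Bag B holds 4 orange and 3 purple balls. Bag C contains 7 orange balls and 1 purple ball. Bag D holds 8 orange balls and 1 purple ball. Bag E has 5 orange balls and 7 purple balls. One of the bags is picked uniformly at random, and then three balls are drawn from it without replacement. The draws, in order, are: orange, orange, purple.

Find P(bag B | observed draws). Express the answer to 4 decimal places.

Under each hypothesis, the probability of the observed sequence is: P(data | bag A) = (2/7)(1/6)(5/5) = 0.047619; P(data | bag B) = (4/7)(3/6)(3/5) = 0.17143; P(data | bag C) = (7/8)(6/7)(1/6) = 0.125; P(data | bag D) = (8/9)(7/8)(1/7) = 0.11111; P(data | bag E) = (5/12)(4/11)(7/10) = 0.10606.
Weighting by the prior gives 1/5 · 0.047619 = 0.0095238, 1/5 · 0.17143 = 0.034286, 1/5 · 0.125 = 0.025, 1/5 · 0.11111 = 0.022222, 1/5 · 0.10606 = 0.021212; these sum to 0.11224.
Hence P(bag B | data) = (0.034286) / (0.11224) = 0.30546.

0.3055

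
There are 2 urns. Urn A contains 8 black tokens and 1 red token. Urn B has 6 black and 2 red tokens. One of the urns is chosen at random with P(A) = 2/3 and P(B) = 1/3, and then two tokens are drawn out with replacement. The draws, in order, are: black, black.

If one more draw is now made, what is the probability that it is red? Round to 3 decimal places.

The likelihood of the observed sequence under each hypothesis: P(data | urn A) = (8/9)(8/9) = 0.79012; P(data | urn B) = (6/8)(6/8) = 0.5625.
The prior-weighted likelihoods are 2/3 · 0.79012 = 0.52675, 1/3 · 0.5625 = 0.1875; with total 0.71425.
The posterior is then P(urn A | data) = 0.73749, P(urn B | data) = 0.26251.
So P(red next | data) = Σ P(red next | H) P(H | data) = (1/9)(0.73749) + (1/4)(0.26251) = 0.14757.

0.148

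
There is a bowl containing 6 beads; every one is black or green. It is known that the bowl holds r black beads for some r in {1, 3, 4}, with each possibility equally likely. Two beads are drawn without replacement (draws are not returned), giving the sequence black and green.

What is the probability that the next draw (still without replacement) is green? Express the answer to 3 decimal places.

0.523

For each hypothesis, P(data | H) works out to: P(data | r = 1) = (1/6)(5/5) = 1/6; P(data | r = 3) = (3/6)(3/5) = 3/10; P(data | r = 4) = (4/6)(2/5) = 4/15.
The prior-weighted likelihoods are 1/3 · 1/6 = 1/18, 1/3 · 3/10 = 1/10, 1/3 · 4/15 = 4/45; with total 11/45.
Normalising, the posterior is P(r = 1 | data) = 5/22, P(r = 3 | data) = 9/22, P(r = 4 | data) = 4/11.
So P(green next | data) = Σ P(green next | H) P(H | data) = (1)(5/22) + (1/2)(9/22) + (1/4)(4/11) = 23/44.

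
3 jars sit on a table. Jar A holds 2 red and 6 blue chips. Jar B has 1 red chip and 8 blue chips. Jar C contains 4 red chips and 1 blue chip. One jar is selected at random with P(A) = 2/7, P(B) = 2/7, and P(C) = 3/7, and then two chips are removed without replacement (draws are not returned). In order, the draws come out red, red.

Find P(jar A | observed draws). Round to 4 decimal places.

0.0382

Compute the likelihood of the observed sequence for each case: P(data | jar A) = (2/8)(1/7) = 1/28; P(data | jar B) = (1/9)(0/8) = 0; P(data | jar C) = (4/5)(3/4) = 3/5.
Multiplying each by its prior: 2/7 · 1/28 = 1/98, 2/7 · 0 = 0, 3/7 · 3/5 = 9/35; summing to 131/490.
Hence P(jar A | data) = (1/98) / (131/490) = 5/131.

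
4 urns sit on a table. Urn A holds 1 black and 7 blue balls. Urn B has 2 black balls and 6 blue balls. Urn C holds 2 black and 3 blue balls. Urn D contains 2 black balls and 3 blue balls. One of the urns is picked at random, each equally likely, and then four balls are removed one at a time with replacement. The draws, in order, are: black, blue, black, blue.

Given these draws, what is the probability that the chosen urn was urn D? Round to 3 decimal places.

0.355

Under each hypothesis, the probability of the observed sequence is: P(data | urn A) = (1/8)(7/8)(1/8)(7/8) = 0.011963; P(data | urn B) = (2/8)(6/8)(2/8)(6/8) = 0.035156; P(data | urn C) = (2/5)(3/5)(2/5)(3/5) = 0.0576; P(data | urn D) = (2/5)(3/5)(2/5)(3/5) = 0.0576.
Weighting by the prior gives 1/4 · 0.011963 = 0.0029907, 1/4 · 0.035156 = 0.0087891, 1/4 · 0.0576 = 0.0144, 1/4 · 0.0576 = 0.0144; with total 0.04058.
So P(urn D | data) = (0.0144) / (0.04058) = 0.35486.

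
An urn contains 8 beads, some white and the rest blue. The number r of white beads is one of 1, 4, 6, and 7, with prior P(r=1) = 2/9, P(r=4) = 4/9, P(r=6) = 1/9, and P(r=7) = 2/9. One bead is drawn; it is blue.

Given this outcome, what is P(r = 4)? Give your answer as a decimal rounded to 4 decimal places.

0.4706

For each hypothesis, P(data | H) works out to: P(data | r = 1) = (7/8) = 7/8; P(data | r = 4) = (4/8) = 1/2; P(data | r = 6) = (2/8) = 1/4; P(data | r = 7) = (1/8) = 1/8.
Weighting by the prior gives 2/9 · 7/8 = 7/36, 4/9 · 1/2 = 2/9, 1/9 · 1/4 = 1/36, 2/9 · 1/8 = 1/36; these sum to 17/36.
So P(r = 4 | data) = (2/9) / (17/36) = 8/17.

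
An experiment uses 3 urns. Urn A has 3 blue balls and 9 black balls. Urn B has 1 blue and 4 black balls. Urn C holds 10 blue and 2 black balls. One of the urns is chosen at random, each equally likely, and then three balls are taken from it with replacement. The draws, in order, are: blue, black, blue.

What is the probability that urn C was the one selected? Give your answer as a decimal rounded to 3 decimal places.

0.595

Compute the likelihood of the observed sequence for each case: P(data | urn A) = (3/12)(9/12)(3/12) = 0.046875; P(data | urn B) = (1/5)(4/5)(1/5) = 0.032; P(data | urn C) = (10/12)(2/12)(10/12) = 0.11574.
Weighting by the prior gives 1/3 · 0.046875 = 0.015625, 1/3 · 0.032 = 0.010667, 1/3 · 0.11574 = 0.03858; with total 0.064872.
By Bayes' rule, P(urn C | data) = (0.03858) / (0.064872) = 0.59471.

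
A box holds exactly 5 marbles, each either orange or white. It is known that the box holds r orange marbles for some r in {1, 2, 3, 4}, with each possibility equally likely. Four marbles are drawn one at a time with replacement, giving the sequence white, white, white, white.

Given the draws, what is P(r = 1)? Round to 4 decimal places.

0.7232

Compute the likelihood of the observed sequence for each case: P(data | r = 1) = (4/5)(4/5)(4/5)(4/5) = 0.4096; P(data | r = 2) = (3/5)(3/5)(3/5)(3/5) = 0.1296; P(data | r = 3) = (2/5)(2/5)(2/5)(2/5) = 0.0256; P(data | r = 4) = (1/5)(1/5)(1/5)(1/5) = 0.0016.
Weighting by the prior gives 1/4 · 0.4096 = 0.1024, 1/4 · 0.1296 = 0.0324, 1/4 · 0.0256 = 0.0064, 1/4 · 0.0016 = 0.0004; summing to 0.1416.
By Bayes' rule, P(r = 1 | data) = (0.1024) / (0.1416) = 0.72316.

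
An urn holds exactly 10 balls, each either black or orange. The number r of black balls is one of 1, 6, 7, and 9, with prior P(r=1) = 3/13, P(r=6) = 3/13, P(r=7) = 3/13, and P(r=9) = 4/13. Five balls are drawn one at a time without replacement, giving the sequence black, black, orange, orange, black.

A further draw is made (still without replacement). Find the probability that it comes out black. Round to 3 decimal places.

The likelihood of the observed sequence under each hypothesis: P(data | r = 1) = (1/10)(0/9) = 0; P(data | r = 6) = (6/10)(5/9)(4/8)(3/7)(4/6) = 1/21; P(data | r = 7) = (7/10)(6/9)(3/8)(2/7)(5/6) = 1/24; P(data | r = 9) = (9/10)(8/9)(1/8)(0/7) = 0.
The prior-weighted likelihoods are 3/13 · 0 = 0, 3/13 · 1/21 = 1/91, 3/13 · 1/24 = 1/104, 4/13 · 0 = 0; these sum to 15/728.
Dividing through by the total gives posterior P(r = 1 | data) = 0, P(r = 6 | data) = 8/15, P(r = 7 | data) = 7/15, P(r = 9 | data) = 0.
The predictive probability is P(black next | data) = (3/5)(8/15) + (4/5)(7/15) = 52/75.

0.693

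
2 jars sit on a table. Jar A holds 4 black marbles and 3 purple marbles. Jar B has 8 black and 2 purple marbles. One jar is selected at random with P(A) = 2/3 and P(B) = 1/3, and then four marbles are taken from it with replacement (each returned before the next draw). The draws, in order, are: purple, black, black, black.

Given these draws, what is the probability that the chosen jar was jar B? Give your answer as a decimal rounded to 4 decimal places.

The likelihood of the observed sequence under each hypothesis: P(data | jar A) = (3/7)(4/7)(4/7)(4/7) = 0.079967; P(data | jar B) = (2/10)(8/10)(8/10)(8/10) = 0.1024.
The prior-weighted likelihoods are 2/3 · 0.079967 = 0.053311, 1/3 · 0.1024 = 0.034133; summing to 0.087444.
By Bayes' rule, P(jar B | data) = (0.034133) / (0.087444) = 0.39034.

0.3903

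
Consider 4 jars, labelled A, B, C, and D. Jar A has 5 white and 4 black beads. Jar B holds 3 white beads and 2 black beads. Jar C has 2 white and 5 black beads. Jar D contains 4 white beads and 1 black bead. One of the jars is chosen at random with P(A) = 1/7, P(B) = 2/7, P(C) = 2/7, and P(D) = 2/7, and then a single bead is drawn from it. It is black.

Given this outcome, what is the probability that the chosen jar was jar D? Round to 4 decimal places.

0.1302

Compute the likelihood of this draw for each case: P(data | jar A) = (4/9) = 0.44444; P(data | jar B) = (2/5) = 0.4; P(data | jar C) = (5/7) = 0.71429; P(data | jar D) = (1/5) = 0.2.
Multiplying each by its prior: 1/7 · 0.44444 = 0.063492, 2/7 · 0.4 = 0.11429, 2/7 · 0.71429 = 0.20408, 2/7 · 0.2 = 0.057143; these sum to 0.439.
So P(jar D | data) = (0.057143) / (0.439) = 0.13017.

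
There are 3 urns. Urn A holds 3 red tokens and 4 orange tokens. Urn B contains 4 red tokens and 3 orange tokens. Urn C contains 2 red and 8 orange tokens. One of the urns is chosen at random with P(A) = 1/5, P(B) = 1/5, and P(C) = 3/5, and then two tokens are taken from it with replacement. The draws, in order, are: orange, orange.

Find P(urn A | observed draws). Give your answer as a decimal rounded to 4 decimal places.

Under each hypothesis, the probability of the observed sequence is: P(data | urn A) = (4/7)(4/7) = 0.32653; P(data | urn B) = (3/7)(3/7) = 0.18367; P(data | urn C) = (8/10)(8/10) = 0.64.
Multiplying each by its prior: 1/5 · 0.32653 = 0.065306, 1/5 · 0.18367 = 0.036735, 3/5 · 0.64 = 0.384; summing to 0.48604.
Therefore the posterior P(urn A | data) = (0.065306) / (0.48604) = 0.13436.

0.1344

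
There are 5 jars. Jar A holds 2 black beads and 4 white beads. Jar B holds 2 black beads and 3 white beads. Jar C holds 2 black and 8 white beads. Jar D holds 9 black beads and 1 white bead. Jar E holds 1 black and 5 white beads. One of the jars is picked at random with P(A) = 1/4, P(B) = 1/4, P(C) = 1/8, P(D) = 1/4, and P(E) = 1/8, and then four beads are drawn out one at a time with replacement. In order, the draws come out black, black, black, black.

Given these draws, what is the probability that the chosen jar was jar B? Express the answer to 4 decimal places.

0.0368

For each hypothesis, P(data | H) works out to: P(data | jar A) = (2/6)(2/6)(2/6)(2/6) = 0.012346; P(data | jar B) = (2/5)(2/5)(2/5)(2/5) = 0.0256; P(data | jar C) = (2/10)(2/10)(2/10)(2/10) = 0.0016; P(data | jar D) = (9/10)(9/10)(9/10)(9/10) = 0.6561; P(data | jar E) = (1/6)(1/6)(1/6)(1/6) = 0.0007716.
The prior-weighted likelihoods are 1/4 · 0.012346 = 0.0030864, 1/4 · 0.0256 = 0.0064, 1/8 · 0.0016 = 0.0002, 1/4 · 0.6561 = 0.16403, 1/8 · 0.0007716 = 9.6451e-05; these sum to 0.17381.
Hence P(jar B | data) = (0.0064) / (0.17381) = 0.036822.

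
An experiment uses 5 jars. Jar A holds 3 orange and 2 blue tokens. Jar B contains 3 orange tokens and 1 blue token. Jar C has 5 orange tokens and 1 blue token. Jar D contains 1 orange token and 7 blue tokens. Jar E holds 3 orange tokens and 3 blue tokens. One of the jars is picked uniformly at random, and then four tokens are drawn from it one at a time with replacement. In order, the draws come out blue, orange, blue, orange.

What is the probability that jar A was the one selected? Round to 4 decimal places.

0.3088

Under each hypothesis, the probability of the observed sequence is: P(data | jar A) = (2/5)(3/5)(2/5)(3/5) = 0.0576; P(data | jar B) = (1/4)(3/4)(1/4)(3/4) = 0.035156; P(data | jar C) = (1/6)(5/6)(1/6)(5/6) = 0.01929; P(data | jar D) = (7/8)(1/8)(7/8)(1/8) = 0.011963; P(data | jar E) = (3/6)(3/6)(3/6)(3/6) = 0.0625.
The prior-weighted likelihoods are 1/5 · 0.0576 = 0.01152, 1/5 · 0.035156 = 0.0070313, 1/5 · 0.01929 = 0.003858, 1/5 · 0.011963 = 0.0023926, 1/5 · 0.0625 = 0.0125; with total 0.037302.
Therefore the posterior P(jar A | data) = (0.01152) / (0.037302) = 0.30883.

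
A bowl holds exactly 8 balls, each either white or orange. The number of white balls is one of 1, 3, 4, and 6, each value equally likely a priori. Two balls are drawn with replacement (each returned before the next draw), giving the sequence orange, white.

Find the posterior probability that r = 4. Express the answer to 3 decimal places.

The likelihood of the observed sequence under each hypothesis: P(data | r = 1) = (7/8)(1/8) = 7/64; P(data | r = 3) = (5/8)(3/8) = 15/64; P(data | r = 4) = (4/8)(4/8) = 1/4; P(data | r = 6) = (2/8)(6/8) = 3/16.
The prior-weighted likelihoods are 1/4 · 7/64 = 7/256, 1/4 · 15/64 = 15/256, 1/4 · 1/4 = 1/16, 1/4 · 3/16 = 3/64; with total 25/128.
So P(r = 4 | data) = (1/16) / (25/128) = 8/25.

0.320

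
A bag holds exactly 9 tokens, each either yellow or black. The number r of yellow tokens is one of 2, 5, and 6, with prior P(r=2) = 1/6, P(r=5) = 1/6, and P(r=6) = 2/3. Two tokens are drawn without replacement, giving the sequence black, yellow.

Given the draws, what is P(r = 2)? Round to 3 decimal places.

0.132

For each hypothesis, P(data | H) works out to: P(data | r = 2) = (7/9)(2/8) = 7/36; P(data | r = 5) = (4/9)(5/8) = 5/18; P(data | r = 6) = (3/9)(6/8) = 1/4.
Multiplying each by its prior: 1/6 · 7/36 = 7/216, 1/6 · 5/18 = 5/108, 2/3 · 1/4 = 1/6; summing to 53/216.
Therefore the posterior P(r = 2 | data) = (7/216) / (53/216) = 7/53.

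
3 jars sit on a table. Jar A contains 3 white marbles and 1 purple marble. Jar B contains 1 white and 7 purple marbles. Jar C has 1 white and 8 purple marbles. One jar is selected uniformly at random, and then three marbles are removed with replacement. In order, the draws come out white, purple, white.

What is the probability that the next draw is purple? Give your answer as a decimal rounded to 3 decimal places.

0.344

The likelihood of the observed sequence under each hypothesis: P(data | jar A) = (3/4)(1/4)(3/4) = 0.14062; P(data | jar B) = (1/8)(7/8)(1/8) = 0.013672; P(data | jar C) = (1/9)(8/9)(1/9) = 0.010974.
Weighting by the prior gives 1/3 · 0.14062 = 0.046875, 1/3 · 0.013672 = 0.0045573, 1/3 · 0.010974 = 0.003658; these sum to 0.05509.
Normalising, the posterior is P(jar A | data) = 0.85088, P(jar B | data) = 0.082724, P(jar C | data) = 0.0664.
The predictive probability is P(purple next | data) = (1/4)(0.85088) + (7/8)(0.082724) + (8/9)(0.0664) = 0.34412.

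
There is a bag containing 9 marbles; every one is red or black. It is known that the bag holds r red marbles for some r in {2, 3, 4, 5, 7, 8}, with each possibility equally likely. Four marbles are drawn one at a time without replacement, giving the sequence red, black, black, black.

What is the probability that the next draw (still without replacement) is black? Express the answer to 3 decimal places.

The likelihood of the observed sequence under each hypothesis: P(data | r = 2) = (2/9)(7/8)(6/7)(5/6) = 0.13889; P(data | r = 3) = (3/9)(6/8)(5/7)(4/6) = 0.11905; P(data | r = 4) = (4/9)(5/8)(4/7)(3/6) = 0.079365; P(data | r = 5) = (5/9)(4/8)(3/7)(2/6) = 0.039683; P(data | r = 7) = (7/9)(2/8)(1/7)(0/6) = 0; P(data | r = 8) = (8/9)(1/8)(0/7) = 0.
Weighting by the prior gives 1/6 · 0.13889 = 0.023148, 1/6 · 0.11905 = 0.019841, 1/6 · 0.079365 = 0.013228, 1/6 · 0.039683 = 0.0066138, 1/6 · 0 = 0, 1/6 · 0 = 0; these sum to 0.062831.
The posterior is then P(r = 2 | data) = 0.36842, P(r = 3 | data) = 0.31579, P(r = 4 | data) = 0.21053, P(r = 5 | data) = 0.10526, P(r = 7 | data) = 0, P(r = 8 | data) = 0.
Averaging over the posterior, P(black next | data) = (4/5)(0.36842) + (3/5)(0.31579) + (2/5)(0.21053) + (1/5)(0.10526) = 0.58947.

0.589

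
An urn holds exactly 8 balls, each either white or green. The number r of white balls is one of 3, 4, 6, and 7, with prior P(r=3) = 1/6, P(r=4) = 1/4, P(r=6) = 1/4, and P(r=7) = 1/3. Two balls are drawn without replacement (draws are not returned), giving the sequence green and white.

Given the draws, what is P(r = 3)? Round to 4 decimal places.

Compute the likelihood of the observed sequence for each case: P(data | r = 3) = (5/8)(3/7) = 15/56; P(data | r = 4) = (4/8)(4/7) = 2/7; P(data | r = 6) = (2/8)(6/7) = 3/14; P(data | r = 7) = (1/8)(7/7) = 1/8.
Weighting by the prior gives 1/6 · 15/56 = 5/112, 1/4 · 2/7 = 1/14, 1/4 · 3/14 = 3/56, 1/3 · 1/8 = 1/24; these sum to 71/336.
So P(r = 3 | data) = (5/112) / (71/336) = 15/71.

0.2113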